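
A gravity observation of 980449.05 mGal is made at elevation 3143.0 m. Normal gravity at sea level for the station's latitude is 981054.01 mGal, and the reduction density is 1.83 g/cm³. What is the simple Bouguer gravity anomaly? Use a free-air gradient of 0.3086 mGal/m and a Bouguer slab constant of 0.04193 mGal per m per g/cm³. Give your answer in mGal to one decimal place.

Free-air correction = 0.3086 × 3143.0 = 969.93 mGal
Free-air anomaly = 980449.05 − 981054.01 + (969.93) = 364.97 mGal
Bouguer slab correction = 0.04193 × 1.83 × 3143.0 = 241.17 mGal
Simple Bouguer anomaly = 364.97 − (241.17) = 123.80 mGal

123.8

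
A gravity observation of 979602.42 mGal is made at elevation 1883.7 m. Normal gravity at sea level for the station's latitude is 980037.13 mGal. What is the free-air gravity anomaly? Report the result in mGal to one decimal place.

146.6

Free-air correction = 0.3086 × 1883.7 = 581.31 mGal
Free-air anomaly = 979602.42 − 980037.13 + (581.31) = 146.60 mGal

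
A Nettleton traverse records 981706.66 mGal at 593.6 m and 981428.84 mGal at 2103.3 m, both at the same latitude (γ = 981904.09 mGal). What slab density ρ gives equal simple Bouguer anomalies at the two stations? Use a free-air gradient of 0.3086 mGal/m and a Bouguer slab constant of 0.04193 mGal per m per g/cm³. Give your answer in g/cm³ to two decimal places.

Δg_obs = 981428.84 − 981706.66 = -277.82 mGal over Δh = 2103.3 − 593.6 = 1509.7 m
Equal Bouguer anomalies ⇒ Δg_obs + (0.3086 − 0.04193ρ)·Δh = 0
0.3086 − 0.04193ρ = −Δg_obs/Δh = 0.18402
ρ = (0.3086 − 0.18402) / 0.04193 = 2.97 g/cm³

2.97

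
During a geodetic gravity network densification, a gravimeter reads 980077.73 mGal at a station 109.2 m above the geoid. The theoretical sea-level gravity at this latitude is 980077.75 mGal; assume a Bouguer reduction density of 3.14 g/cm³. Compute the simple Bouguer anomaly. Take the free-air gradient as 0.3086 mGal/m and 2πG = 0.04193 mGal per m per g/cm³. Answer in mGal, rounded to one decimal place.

19.3

Free-air correction = 0.3086 × 109.2 = 33.70 mGal
Free-air anomaly = 980077.73 − 980077.75 + (33.70) = 33.68 mGal
Bouguer slab correction = 0.04193 × 3.14 × 109.2 = 14.38 mGal
Simple Bouguer anomaly = 33.68 − (14.38) = 19.30 mGal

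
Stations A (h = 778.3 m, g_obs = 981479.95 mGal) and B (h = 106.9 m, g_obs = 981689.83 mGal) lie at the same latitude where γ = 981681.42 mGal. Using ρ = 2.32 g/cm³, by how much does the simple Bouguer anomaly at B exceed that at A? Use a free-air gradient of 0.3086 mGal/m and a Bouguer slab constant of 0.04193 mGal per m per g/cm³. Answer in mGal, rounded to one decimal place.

68.0

Δg_SB(A) = 981479.95 − 981681.42 + 0.3086×778.3 − 0.04193×2.32×778.3 = -37.00 mGal
Δg_SB(B) = 981689.83 − 981681.42 + 0.3086×106.9 − 0.04193×2.32×106.9 = 31.00 mGal
Difference = 31.00 − (-37.00) = 68.00 mGal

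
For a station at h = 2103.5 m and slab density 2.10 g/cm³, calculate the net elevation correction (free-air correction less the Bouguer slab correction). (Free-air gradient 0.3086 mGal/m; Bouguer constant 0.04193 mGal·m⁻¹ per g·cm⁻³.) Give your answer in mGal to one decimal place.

463.9

Combined gradient = 0.3086 − 0.04193 × 2.10 = 0.2205470 mGal/m
Combined elevation correction = 0.2205470 × 2103.5 = 463.9 mGal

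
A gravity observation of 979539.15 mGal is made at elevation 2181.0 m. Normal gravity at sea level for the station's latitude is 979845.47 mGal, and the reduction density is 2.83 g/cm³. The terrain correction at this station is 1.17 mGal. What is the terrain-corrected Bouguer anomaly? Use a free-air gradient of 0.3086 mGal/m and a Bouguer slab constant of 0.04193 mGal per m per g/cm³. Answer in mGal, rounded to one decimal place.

109.1

Free-air correction = 0.3086 × 2181.0 = 673.06 mGal
Free-air anomaly = 979539.15 − 979845.47 + (673.06) = 366.74 mGal
Bouguer slab correction = 0.04193 × 2.83 × 2181.0 = 258.80 mGal
Simple Bouguer anomaly = 366.74 − (258.80) = 107.94 mGal
Complete Bouguer anomaly = 107.94 + 1.17 = 109.11 mGal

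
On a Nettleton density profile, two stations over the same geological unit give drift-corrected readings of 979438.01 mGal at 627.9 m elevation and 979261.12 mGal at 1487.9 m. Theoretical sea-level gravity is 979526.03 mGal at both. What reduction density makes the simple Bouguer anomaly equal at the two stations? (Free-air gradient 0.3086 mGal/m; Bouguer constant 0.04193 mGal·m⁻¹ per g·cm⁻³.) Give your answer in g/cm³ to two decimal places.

2.45

Δg_obs = 979261.12 − 979438.01 = -176.89 mGal over Δh = 1487.9 − 627.9 = 860.0 m
Equal Bouguer anomalies ⇒ Δg_obs + (0.3086 − 0.04193ρ)·Δh = 0
0.3086 − 0.04193ρ = −Δg_obs/Δh = 0.20569
ρ = (0.3086 − 0.20569) / 0.04193 = 2.45 g/cm³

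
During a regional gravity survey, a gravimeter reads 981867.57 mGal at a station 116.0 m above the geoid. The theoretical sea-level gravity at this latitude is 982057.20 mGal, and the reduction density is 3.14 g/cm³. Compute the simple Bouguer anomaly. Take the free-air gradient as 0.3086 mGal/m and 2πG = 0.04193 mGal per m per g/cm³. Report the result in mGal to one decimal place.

-169.1

Free-air correction = 0.3086 × 116.0 = 35.80 mGal
Free-air anomaly = 981867.57 − 982057.20 + (35.80) = -153.83 mGal
Bouguer slab correction = 0.04193 × 3.14 × 116.0 = 15.27 mGal
Simple Bouguer anomaly = -153.83 − (15.27) = -169.10 mGal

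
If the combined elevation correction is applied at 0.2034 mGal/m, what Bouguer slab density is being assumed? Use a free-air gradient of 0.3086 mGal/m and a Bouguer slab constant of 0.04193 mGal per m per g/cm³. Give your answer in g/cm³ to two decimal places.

0.2034 = 0.3086 − 0.04193 × ρ
ρ = (0.3086 − 0.2034) / 0.04193 = 2.51 g/cm³

2.51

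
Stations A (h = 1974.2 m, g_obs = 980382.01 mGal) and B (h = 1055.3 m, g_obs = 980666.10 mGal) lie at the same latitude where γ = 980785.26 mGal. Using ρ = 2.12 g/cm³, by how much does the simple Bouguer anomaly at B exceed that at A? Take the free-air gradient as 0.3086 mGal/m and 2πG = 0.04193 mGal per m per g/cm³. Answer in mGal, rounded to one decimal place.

Δg_SB(A) = 980382.01 − 980785.26 + 0.3086×1974.2 − 0.04193×2.12×1974.2 = 30.50 mGal
Δg_SB(B) = 980666.10 − 980785.26 + 0.3086×1055.3 − 0.04193×2.12×1055.3 = 112.70 mGal
Difference = 112.70 − (30.50) = 82.20 mGal

82.2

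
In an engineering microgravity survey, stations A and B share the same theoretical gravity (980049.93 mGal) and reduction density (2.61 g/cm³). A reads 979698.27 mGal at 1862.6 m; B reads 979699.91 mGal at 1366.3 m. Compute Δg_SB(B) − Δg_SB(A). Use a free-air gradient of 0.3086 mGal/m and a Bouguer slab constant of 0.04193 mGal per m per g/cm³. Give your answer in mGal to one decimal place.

-97.2

Δg_SB(A) = 979698.27 − 980049.93 + 0.3086×1862.6 − 0.04193×2.61×1862.6 = 19.30 mGal
Δg_SB(B) = 979699.91 − 980049.93 + 0.3086×1366.3 − 0.04193×2.61×1366.3 = -77.90 mGal
Difference = -77.90 − (19.30) = -97.20 mGal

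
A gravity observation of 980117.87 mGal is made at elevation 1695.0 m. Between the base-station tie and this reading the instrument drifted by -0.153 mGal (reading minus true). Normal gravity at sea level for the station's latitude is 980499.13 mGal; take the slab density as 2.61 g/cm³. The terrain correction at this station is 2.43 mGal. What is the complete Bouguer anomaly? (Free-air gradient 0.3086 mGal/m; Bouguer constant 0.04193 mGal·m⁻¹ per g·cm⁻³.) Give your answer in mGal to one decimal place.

Drift-corrected reading = 980117.87 − (-0.153) = 980118.023 mGal
Free-air correction = 0.3086 × 1695.0 = 523.08 mGal
Free-air anomaly = 980118.023 − 980499.13 + (523.08) = 141.973 mGal
Bouguer slab correction = 0.04193 × 2.61 × 1695.0 = 185.50 mGal
Simple Bouguer anomaly = 141.973 − (185.50) = -43.527 mGal
Complete Bouguer anomaly = -43.527 + 2.43 = -41.097 mGal

-41.1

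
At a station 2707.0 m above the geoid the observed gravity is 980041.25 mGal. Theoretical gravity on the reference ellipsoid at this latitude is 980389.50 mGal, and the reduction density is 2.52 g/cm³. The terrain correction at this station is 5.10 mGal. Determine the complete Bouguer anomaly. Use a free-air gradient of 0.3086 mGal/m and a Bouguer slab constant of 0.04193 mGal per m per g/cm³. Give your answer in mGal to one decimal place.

Free-air correction = 0.3086 × 2707.0 = 835.38 mGal
Free-air anomaly = 980041.25 − 980389.50 + (835.38) = 487.13 mGal
Bouguer slab correction = 0.04193 × 2.52 × 2707.0 = 286.03 mGal
Simple Bouguer anomaly = 487.13 − (286.03) = 201.10 mGal
Complete Bouguer anomaly = 201.10 + 5.10 = 206.20 mGal

206.2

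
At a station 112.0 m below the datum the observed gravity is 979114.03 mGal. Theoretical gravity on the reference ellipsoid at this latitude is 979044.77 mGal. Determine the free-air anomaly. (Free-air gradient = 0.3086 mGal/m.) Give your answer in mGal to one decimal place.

Free-air correction = 0.3086 × -112.0 = -34.56 mGal
Free-air anomaly = 979114.03 − 979044.77 + (-34.56) = 34.70 mGal

34.7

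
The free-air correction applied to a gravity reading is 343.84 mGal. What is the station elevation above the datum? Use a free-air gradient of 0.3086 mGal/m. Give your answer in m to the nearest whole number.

h = 343.84 / 0.3086 = 1114.19 m

1114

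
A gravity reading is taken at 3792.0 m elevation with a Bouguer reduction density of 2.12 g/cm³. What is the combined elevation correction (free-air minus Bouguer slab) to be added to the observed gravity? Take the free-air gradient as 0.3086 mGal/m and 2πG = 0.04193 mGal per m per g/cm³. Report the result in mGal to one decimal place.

Combined gradient = 0.3086 − 0.04193 × 2.12 = 0.2197084 mGal/m
Combined elevation correction = 0.2197084 × 3792.0 = 833.1 mGal

833.1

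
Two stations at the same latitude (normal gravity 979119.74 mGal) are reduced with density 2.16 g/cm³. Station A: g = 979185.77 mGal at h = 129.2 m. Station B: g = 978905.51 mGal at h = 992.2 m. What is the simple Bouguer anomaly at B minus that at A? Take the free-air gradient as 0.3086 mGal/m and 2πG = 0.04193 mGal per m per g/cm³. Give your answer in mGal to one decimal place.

-92.1

Δg_SB(A) = 979185.77 − 979119.74 + 0.3086×129.2 − 0.04193×2.16×129.2 = 94.20 mGal
Δg_SB(B) = 978905.51 − 979119.74 + 0.3086×992.2 − 0.04193×2.16×992.2 = 2.10 mGal
Difference = 2.10 − (94.20) = -92.10 mGal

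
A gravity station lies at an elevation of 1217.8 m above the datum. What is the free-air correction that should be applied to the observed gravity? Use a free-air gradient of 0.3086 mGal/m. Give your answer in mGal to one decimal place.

Free-air correction = 0.3086 × 1217.8 = 375.8 mGal

375.8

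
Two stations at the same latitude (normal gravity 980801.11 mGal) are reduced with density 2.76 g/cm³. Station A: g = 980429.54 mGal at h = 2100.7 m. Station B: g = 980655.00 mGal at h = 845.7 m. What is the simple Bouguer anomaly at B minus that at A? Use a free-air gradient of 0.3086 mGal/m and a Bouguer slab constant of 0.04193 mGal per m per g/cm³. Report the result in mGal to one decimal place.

Δg_SB(A) = 980429.54 − 980801.11 + 0.3086×2100.7 − 0.04193×2.76×2100.7 = 33.60 mGal
Δg_SB(B) = 980655.00 − 980801.11 + 0.3086×845.7 − 0.04193×2.76×845.7 = 17.00 mGal
Difference = 17.00 − (33.60) = -16.60 mGal

-16.6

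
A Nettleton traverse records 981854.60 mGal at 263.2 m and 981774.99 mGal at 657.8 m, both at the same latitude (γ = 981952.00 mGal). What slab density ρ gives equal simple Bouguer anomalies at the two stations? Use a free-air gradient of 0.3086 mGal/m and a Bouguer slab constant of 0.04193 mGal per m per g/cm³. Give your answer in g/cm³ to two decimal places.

2.55

Δg_obs = 981774.99 − 981854.60 = -79.61 mGal over Δh = 657.8 − 263.2 = 394.6 m
Equal Bouguer anomalies ⇒ Δg_obs + (0.3086 − 0.04193ρ)·Δh = 0
0.3086 − 0.04193ρ = −Δg_obs/Δh = 0.20175
ρ = (0.3086 − 0.20175) / 0.04193 = 2.55 g/cm³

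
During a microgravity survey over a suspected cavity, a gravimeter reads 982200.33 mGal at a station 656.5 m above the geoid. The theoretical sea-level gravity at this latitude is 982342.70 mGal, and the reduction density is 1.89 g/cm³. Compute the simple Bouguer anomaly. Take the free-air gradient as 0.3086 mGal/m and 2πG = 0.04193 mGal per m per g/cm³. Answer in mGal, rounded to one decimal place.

Free-air correction = 0.3086 × 656.5 = 202.60 mGal
Free-air anomaly = 982200.33 − 982342.70 + (202.60) = 60.23 mGal
Bouguer slab correction = 0.04193 × 1.89 × 656.5 = 52.03 mGal
Simple Bouguer anomaly = 60.23 − (52.03) = 8.20 mGal

8.2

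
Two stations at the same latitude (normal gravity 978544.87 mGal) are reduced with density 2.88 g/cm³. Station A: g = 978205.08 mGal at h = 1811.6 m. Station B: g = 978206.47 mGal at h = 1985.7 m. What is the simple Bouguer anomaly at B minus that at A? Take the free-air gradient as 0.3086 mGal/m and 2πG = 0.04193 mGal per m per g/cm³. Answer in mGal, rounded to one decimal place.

Δg_SB(A) = 978205.08 − 978544.87 + 0.3086×1811.6 − 0.04193×2.88×1811.6 = 0.50 mGal
Δg_SB(B) = 978206.47 − 978544.87 + 0.3086×1985.7 − 0.04193×2.88×1985.7 = 34.60 mGal
Difference = 34.60 − (0.50) = 34.10 mGal

34.1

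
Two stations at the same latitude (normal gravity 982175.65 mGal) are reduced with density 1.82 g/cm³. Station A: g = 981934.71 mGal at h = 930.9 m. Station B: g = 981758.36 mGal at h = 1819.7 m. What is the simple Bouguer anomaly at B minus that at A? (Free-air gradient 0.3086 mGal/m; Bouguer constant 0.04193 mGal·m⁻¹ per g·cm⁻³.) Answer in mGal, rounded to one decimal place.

30.1

Δg_SB(A) = 981934.71 − 982175.65 + 0.3086×930.9 − 0.04193×1.82×930.9 = -24.70 mGal
Δg_SB(B) = 981758.36 − 982175.65 + 0.3086×1819.7 − 0.04193×1.82×1819.7 = 5.40 mGal
Difference = 5.40 − (-24.70) = 30.10 mGal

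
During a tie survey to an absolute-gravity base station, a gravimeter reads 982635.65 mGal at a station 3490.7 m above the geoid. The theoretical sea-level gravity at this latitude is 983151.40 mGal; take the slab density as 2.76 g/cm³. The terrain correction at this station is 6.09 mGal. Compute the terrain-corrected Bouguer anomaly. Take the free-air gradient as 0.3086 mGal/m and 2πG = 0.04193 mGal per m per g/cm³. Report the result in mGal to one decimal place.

Free-air correction = 0.3086 × 3490.7 = 1077.23 mGal
Free-air anomaly = 982635.65 − 983151.40 + (1077.23) = 561.48 mGal
Bouguer slab correction = 0.04193 × 2.76 × 3490.7 = 403.97 mGal
Simple Bouguer anomaly = 561.48 − (403.97) = 157.51 mGal
Complete Bouguer anomaly = 157.51 + 6.09 = 163.60 mGal

163.6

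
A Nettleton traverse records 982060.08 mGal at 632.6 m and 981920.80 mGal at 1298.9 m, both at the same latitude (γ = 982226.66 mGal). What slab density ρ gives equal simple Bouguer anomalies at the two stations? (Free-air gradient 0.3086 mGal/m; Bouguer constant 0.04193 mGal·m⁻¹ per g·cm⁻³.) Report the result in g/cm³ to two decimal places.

Δg_obs = 981920.80 − 982060.08 = -139.28 mGal over Δh = 1298.9 − 632.6 = 666.3 m
Equal Bouguer anomalies ⇒ Δg_obs + (0.3086 − 0.04193ρ)·Δh = 0
0.3086 − 0.04193ρ = −Δg_obs/Δh = 0.20903
ρ = (0.3086 − 0.20903) / 0.04193 = 2.37 g/cm³

2.37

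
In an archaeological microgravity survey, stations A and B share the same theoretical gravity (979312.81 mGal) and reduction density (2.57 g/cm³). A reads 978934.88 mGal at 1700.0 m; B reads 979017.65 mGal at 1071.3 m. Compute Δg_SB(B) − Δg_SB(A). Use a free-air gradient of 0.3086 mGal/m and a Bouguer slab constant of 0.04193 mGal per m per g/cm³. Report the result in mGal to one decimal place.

Δg_SB(A) = 978934.88 − 979312.81 + 0.3086×1700.0 − 0.04193×2.57×1700.0 = -36.50 mGal
Δg_SB(B) = 979017.65 − 979312.81 + 0.3086×1071.3 − 0.04193×2.57×1071.3 = -80.00 mGal
Difference = -80.00 − (-36.50) = -43.50 mGal

-43.5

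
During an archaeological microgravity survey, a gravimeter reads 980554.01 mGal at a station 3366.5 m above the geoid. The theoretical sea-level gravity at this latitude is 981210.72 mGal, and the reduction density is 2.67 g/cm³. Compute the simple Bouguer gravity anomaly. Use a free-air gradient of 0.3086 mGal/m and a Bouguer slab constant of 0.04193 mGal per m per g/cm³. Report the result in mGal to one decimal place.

Free-air correction = 0.3086 × 3366.5 = 1038.90 mGal
Free-air anomaly = 980554.01 − 981210.72 + (1038.90) = 382.19 mGal
Bouguer slab correction = 0.04193 × 2.67 × 3366.5 = 376.89 mGal
Simple Bouguer anomaly = 382.19 − (376.89) = 5.30 mGal

5.3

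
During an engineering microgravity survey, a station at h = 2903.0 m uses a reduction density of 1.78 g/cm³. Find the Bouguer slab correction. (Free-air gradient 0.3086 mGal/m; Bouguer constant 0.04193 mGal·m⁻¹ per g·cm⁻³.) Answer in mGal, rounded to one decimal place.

216.7

Bouguer slab correction = 0.04193 × 1.78 × 2903.0 = 216.7 mGal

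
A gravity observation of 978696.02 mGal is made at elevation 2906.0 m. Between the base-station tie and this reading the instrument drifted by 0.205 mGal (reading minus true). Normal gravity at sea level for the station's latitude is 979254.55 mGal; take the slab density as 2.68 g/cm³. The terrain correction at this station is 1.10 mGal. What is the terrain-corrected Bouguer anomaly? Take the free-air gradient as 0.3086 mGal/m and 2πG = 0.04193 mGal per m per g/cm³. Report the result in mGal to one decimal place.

12.6

Drift-corrected reading = 978696.02 − (0.205) = 978695.815 mGal
Free-air correction = 0.3086 × 2906.0 = 896.79 mGal
Free-air anomaly = 978695.815 − 979254.55 + (896.79) = 338.055 mGal
Bouguer slab correction = 0.04193 × 2.68 × 2906.0 = 326.55 mGal
Simple Bouguer anomaly = 338.055 − (326.55) = 11.505 mGal
Complete Bouguer anomaly = 11.505 + 1.10 = 12.605 mGal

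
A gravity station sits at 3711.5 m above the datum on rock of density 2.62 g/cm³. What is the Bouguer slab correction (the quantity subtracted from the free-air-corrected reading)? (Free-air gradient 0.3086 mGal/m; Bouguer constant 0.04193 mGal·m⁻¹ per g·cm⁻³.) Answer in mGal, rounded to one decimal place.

407.7

Bouguer slab correction = 0.04193 × 2.62 × 3711.5 = 407.7 mGal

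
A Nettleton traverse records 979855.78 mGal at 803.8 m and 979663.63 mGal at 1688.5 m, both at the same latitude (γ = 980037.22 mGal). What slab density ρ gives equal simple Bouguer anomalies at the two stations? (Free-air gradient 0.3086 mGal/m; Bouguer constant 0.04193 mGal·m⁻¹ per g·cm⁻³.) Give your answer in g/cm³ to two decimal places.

2.18

Δg_obs = 979663.63 − 979855.78 = -192.15 mGal over Δh = 1688.5 − 803.8 = 884.7 m
Equal Bouguer anomalies ⇒ Δg_obs + (0.3086 − 0.04193ρ)·Δh = 0
0.3086 − 0.04193ρ = −Δg_obs/Δh = 0.21719
ρ = (0.3086 − 0.21719) / 0.04193 = 2.18 g/cm³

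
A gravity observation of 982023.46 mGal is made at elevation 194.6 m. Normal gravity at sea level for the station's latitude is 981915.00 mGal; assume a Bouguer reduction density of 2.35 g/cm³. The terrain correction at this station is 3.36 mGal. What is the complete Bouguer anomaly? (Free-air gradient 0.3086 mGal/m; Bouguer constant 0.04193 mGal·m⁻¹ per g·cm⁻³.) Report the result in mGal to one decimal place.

Free-air correction = 0.3086 × 194.6 = 60.05 mGal
Free-air anomaly = 982023.46 − 981915.00 + (60.05) = 168.51 mGal
Bouguer slab correction = 0.04193 × 2.35 × 194.6 = 19.18 mGal
Simple Bouguer anomaly = 168.51 − (19.18) = 149.33 mGal
Complete Bouguer anomaly = 149.33 + 3.36 = 152.69 mGal

152.7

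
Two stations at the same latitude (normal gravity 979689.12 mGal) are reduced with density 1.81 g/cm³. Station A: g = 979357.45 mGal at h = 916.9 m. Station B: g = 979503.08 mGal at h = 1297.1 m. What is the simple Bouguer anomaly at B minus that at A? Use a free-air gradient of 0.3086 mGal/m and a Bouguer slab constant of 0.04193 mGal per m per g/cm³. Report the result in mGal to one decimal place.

Δg_SB(A) = 979357.45 − 979689.12 + 0.3086×916.9 − 0.04193×1.81×916.9 = -118.30 mGal
Δg_SB(B) = 979503.08 − 979689.12 + 0.3086×1297.1 − 0.04193×1.81×1297.1 = 115.80 mGal
Difference = 115.80 − (-118.30) = 234.10 mGal

234.1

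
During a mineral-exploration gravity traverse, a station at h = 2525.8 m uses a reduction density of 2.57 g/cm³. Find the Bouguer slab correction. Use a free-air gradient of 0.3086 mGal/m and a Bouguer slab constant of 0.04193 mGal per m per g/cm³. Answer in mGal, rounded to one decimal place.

Bouguer slab correction = 0.04193 × 2.57 × 2525.8 = 272.2 mGal

272.2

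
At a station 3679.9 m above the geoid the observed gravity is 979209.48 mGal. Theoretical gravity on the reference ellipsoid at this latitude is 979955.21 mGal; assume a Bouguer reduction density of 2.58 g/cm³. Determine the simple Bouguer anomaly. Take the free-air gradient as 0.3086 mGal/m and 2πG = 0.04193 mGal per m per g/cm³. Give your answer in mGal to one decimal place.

-8.2

Free-air correction = 0.3086 × 3679.9 = 1135.62 mGal
Free-air anomaly = 979209.48 − 979955.21 + (1135.62) = 389.89 mGal
Bouguer slab correction = 0.04193 × 2.58 × 3679.9 = 398.09 mGal
Simple Bouguer anomaly = 389.89 − (398.09) = -8.20 mGal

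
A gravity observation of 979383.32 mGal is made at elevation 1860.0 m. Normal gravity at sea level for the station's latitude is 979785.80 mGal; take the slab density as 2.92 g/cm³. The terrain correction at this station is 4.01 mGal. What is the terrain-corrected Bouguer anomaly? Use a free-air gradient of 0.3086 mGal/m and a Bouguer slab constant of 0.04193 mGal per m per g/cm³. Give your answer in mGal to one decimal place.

-52.2

Free-air correction = 0.3086 × 1860.0 = 574.00 mGal
Free-air anomaly = 979383.32 − 979785.80 + (574.00) = 171.52 mGal
Bouguer slab correction = 0.04193 × 2.92 × 1860.0 = 227.73 mGal
Simple Bouguer anomaly = 171.52 − (227.73) = -56.21 mGal
Complete Bouguer anomaly = -56.21 + 4.01 = -52.20 mGal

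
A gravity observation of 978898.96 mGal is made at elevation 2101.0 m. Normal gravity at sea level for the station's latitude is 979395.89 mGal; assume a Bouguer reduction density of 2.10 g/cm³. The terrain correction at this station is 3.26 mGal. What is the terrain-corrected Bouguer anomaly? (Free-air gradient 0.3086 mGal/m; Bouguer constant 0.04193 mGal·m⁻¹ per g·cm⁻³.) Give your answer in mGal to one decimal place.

-30.3

Free-air correction = 0.3086 × 2101.0 = 648.37 mGal
Free-air anomaly = 978898.96 − 979395.89 + (648.37) = 151.44 mGal
Bouguer slab correction = 0.04193 × 2.10 × 2101.0 = 185.00 mGal
Simple Bouguer anomaly = 151.44 − (185.00) = -33.56 mGal
Complete Bouguer anomaly = -33.56 + 3.26 = -30.30 mGal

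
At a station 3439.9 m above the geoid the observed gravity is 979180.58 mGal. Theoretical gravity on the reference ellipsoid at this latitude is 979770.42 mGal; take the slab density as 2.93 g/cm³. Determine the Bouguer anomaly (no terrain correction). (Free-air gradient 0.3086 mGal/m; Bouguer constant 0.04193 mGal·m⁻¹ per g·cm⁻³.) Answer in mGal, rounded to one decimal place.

49.1

Free-air correction = 0.3086 × 3439.9 = 1061.55 mGal
Free-air anomaly = 979180.58 − 979770.42 + (1061.55) = 471.71 mGal
Bouguer slab correction = 0.04193 × 2.93 × 3439.9 = 422.61 mGal
Simple Bouguer anomaly = 471.71 − (422.61) = 49.10 mGal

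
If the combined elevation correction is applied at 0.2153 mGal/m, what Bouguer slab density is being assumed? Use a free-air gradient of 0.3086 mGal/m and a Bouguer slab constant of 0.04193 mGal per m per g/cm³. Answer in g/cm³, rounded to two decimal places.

0.2153 = 0.3086 − 0.04193 × ρ
ρ = (0.3086 − 0.2153) / 0.04193 = 2.23 g/cm³

2.23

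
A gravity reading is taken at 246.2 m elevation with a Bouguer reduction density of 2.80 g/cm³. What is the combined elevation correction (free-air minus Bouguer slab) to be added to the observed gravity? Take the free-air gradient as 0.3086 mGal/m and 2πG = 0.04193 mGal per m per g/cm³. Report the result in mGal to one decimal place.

47.1

Combined gradient = 0.3086 − 0.04193 × 2.80 = 0.1911960 mGal/m
Combined elevation correction = 0.1911960 × 246.2 = 47.1 mGal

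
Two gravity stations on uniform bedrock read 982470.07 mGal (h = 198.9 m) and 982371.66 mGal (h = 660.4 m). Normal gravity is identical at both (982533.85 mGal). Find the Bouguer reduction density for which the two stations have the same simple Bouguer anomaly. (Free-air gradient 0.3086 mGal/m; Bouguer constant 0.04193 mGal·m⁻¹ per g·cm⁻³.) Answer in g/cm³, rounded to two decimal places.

2.27

Δg_obs = 982371.66 − 982470.07 = -98.41 mGal over Δh = 660.4 − 198.9 = 461.5 m
Equal Bouguer anomalies ⇒ Δg_obs + (0.3086 − 0.04193ρ)·Δh = 0
0.3086 − 0.04193ρ = −Δg_obs/Δh = 0.21324
ρ = (0.3086 − 0.21324) / 0.04193 = 2.27 g/cm³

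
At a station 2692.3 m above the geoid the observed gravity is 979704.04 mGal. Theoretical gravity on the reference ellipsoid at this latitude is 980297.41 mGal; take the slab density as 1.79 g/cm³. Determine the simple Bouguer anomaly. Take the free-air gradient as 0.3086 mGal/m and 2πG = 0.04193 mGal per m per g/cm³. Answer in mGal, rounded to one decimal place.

35.4

Free-air correction = 0.3086 × 2692.3 = 830.84 mGal
Free-air anomaly = 979704.04 − 980297.41 + (830.84) = 237.47 mGal
Bouguer slab correction = 0.04193 × 1.79 × 2692.3 = 202.07 mGal
Simple Bouguer anomaly = 237.47 − (202.07) = 35.40 mGal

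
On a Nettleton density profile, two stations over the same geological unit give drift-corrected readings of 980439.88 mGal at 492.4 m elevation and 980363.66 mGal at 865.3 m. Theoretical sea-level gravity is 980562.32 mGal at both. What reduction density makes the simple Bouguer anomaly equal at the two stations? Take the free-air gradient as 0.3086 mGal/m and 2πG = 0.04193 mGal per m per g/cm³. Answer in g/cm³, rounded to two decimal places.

Δg_obs = 980363.66 − 980439.88 = -76.22 mGal over Δh = 865.3 − 492.4 = 372.9 m
Equal Bouguer anomalies ⇒ Δg_obs + (0.3086 − 0.04193ρ)·Δh = 0
0.3086 − 0.04193ρ = −Δg_obs/Δh = 0.20440
ρ = (0.3086 − 0.20440) / 0.04193 = 2.49 g/cm³

2.49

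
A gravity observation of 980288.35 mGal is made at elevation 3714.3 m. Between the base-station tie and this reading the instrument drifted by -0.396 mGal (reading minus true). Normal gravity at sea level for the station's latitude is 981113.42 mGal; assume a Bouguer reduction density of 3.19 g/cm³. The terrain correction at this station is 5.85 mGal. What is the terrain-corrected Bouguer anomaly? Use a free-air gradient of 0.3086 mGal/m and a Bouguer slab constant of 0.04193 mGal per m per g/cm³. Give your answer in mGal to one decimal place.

Drift-corrected reading = 980288.35 − (-0.396) = 980288.746 mGal
Free-air correction = 0.3086 × 3714.3 = 1146.23 mGal
Free-air anomaly = 980288.746 − 981113.42 + (1146.23) = 321.556 mGal
Bouguer slab correction = 0.04193 × 3.19 × 3714.3 = 496.81 mGal
Simple Bouguer anomaly = 321.556 − (496.81) = -175.254 mGal
Complete Bouguer anomaly = -175.254 + 5.85 = -169.404 mGal

-169.4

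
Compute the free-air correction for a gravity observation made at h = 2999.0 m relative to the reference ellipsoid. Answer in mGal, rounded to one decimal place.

Free-air correction = 0.3086 × 2999.0 = 925.5 mGal

925.5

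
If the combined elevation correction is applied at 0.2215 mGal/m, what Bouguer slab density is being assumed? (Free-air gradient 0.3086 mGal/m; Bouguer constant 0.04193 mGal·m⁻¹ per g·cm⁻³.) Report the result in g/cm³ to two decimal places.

2.08

0.2215 = 0.3086 − 0.04193 × ρ
ρ = (0.3086 − 0.2215) / 0.04193 = 2.08 g/cm³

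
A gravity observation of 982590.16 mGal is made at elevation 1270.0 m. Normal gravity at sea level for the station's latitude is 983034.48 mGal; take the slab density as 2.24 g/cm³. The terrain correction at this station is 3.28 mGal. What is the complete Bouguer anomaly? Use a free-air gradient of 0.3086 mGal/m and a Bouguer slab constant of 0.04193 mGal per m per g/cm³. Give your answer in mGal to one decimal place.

-168.4

Free-air correction = 0.3086 × 1270.0 = 391.92 mGal
Free-air anomaly = 982590.16 − 983034.48 + (391.92) = -52.40 mGal
Bouguer slab correction = 0.04193 × 2.24 × 1270.0 = 119.28 mGal
Simple Bouguer anomaly = -52.40 − (119.28) = -171.68 mGal
Complete Bouguer anomaly = -171.68 + 3.28 = -168.40 mGal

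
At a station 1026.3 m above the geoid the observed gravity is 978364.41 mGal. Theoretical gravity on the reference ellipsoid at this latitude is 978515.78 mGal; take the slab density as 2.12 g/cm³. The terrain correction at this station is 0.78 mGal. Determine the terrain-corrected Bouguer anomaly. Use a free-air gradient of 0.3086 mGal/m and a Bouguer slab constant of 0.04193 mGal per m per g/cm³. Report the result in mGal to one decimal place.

Free-air correction = 0.3086 × 1026.3 = 316.72 mGal
Free-air anomaly = 978364.41 − 978515.78 + (316.72) = 165.35 mGal
Bouguer slab correction = 0.04193 × 2.12 × 1026.3 = 91.23 mGal
Simple Bouguer anomaly = 165.35 − (91.23) = 74.12 mGal
Complete Bouguer anomaly = 74.12 + 0.78 = 74.90 mGal

74.9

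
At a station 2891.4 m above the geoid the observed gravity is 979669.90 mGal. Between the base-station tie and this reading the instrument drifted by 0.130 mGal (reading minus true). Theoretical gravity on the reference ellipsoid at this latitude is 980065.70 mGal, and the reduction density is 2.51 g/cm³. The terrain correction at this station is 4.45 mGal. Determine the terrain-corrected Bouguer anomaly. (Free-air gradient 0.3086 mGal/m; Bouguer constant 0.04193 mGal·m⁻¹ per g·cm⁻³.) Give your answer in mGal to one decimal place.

196.5

Drift-corrected reading = 979669.90 − (0.130) = 979669.770 mGal
Free-air correction = 0.3086 × 2891.4 = 892.29 mGal
Free-air anomaly = 979669.770 − 980065.70 + (892.29) = 496.360 mGal
Bouguer slab correction = 0.04193 × 2.51 × 2891.4 = 304.30 mGal
Simple Bouguer anomaly = 496.360 − (304.30) = 192.060 mGal
Complete Bouguer anomaly = 192.060 + 4.45 = 196.510 mGal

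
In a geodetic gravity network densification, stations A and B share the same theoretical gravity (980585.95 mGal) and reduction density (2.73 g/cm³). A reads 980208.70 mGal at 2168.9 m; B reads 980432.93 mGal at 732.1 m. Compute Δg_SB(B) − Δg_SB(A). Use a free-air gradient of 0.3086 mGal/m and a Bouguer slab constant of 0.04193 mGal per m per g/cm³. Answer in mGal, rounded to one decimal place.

-54.7

Δg_SB(A) = 980208.70 − 980585.95 + 0.3086×2168.9 − 0.04193×2.73×2168.9 = 43.80 mGal
Δg_SB(B) = 980432.93 − 980585.95 + 0.3086×732.1 − 0.04193×2.73×732.1 = -10.90 mGal
Difference = -10.90 − (43.80) = -54.70 mGal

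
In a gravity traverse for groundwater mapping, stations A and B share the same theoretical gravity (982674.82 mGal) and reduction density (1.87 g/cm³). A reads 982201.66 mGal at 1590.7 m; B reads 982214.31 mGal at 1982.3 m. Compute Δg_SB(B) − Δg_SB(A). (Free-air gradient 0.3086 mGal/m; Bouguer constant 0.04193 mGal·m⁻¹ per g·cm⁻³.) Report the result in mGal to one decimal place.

Δg_SB(A) = 982201.66 − 982674.82 + 0.3086×1590.7 − 0.04193×1.87×1590.7 = -107.00 mGal
Δg_SB(B) = 982214.31 − 982674.82 + 0.3086×1982.3 − 0.04193×1.87×1982.3 = -4.20 mGal
Difference = -4.20 − (-107.00) = 102.80 mGal

102.8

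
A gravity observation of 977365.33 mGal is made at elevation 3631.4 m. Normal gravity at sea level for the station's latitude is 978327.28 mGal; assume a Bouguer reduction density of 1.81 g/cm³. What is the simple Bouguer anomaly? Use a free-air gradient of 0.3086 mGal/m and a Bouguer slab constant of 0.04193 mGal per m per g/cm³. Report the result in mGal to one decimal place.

Free-air correction = 0.3086 × 3631.4 = 1120.65 mGal
Free-air anomaly = 977365.33 − 978327.28 + (1120.65) = 158.70 mGal
Bouguer slab correction = 0.04193 × 1.81 × 3631.4 = 275.60 mGal
Simple Bouguer anomaly = 158.70 − (275.60) = -116.90 mGal

-116.9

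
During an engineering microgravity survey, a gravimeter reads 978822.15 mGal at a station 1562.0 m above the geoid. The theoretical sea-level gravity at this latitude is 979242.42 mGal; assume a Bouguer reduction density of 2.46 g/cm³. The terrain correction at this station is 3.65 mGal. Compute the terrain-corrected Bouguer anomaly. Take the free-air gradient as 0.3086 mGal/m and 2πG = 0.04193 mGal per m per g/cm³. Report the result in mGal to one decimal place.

Free-air correction = 0.3086 × 1562.0 = 482.03 mGal
Free-air anomaly = 978822.15 − 979242.42 + (482.03) = 61.76 mGal
Bouguer slab correction = 0.04193 × 2.46 × 1562.0 = 161.12 mGal
Simple Bouguer anomaly = 61.76 − (161.12) = -99.36 mGal
Complete Bouguer anomaly = -99.36 + 3.65 = -95.71 mGal

-95.7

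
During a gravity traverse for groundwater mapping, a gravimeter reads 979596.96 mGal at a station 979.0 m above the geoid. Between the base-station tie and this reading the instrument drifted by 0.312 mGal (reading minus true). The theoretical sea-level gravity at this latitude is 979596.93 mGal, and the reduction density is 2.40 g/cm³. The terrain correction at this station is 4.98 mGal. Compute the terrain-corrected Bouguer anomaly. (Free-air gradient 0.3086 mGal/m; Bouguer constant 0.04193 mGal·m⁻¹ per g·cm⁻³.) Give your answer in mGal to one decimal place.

208.3

Drift-corrected reading = 979596.96 − (0.312) = 979596.648 mGal
Free-air correction = 0.3086 × 979.0 = 302.12 mGal
Free-air anomaly = 979596.648 − 979596.93 + (302.12) = 301.838 mGal
Bouguer slab correction = 0.04193 × 2.40 × 979.0 = 98.52 mGal
Simple Bouguer anomaly = 301.838 − (98.52) = 203.318 mGal
Complete Bouguer anomaly = 203.318 + 4.98 = 208.298 mGal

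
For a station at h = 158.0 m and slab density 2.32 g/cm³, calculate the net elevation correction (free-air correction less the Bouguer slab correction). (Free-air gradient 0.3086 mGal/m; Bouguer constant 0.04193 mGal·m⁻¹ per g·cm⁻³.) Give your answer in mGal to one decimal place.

33.4

Combined gradient = 0.3086 − 0.04193 × 2.32 = 0.2113224 mGal/m
Combined elevation correction = 0.2113224 × 158.0 = 33.4 mGal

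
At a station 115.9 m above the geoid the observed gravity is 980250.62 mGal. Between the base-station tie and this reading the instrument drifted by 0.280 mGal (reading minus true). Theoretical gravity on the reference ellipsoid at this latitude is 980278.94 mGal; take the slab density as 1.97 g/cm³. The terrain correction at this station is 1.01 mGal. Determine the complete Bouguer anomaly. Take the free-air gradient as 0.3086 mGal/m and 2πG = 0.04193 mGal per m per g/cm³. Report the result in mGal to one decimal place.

-1.4

Drift-corrected reading = 980250.62 − (0.280) = 980250.340 mGal
Free-air correction = 0.3086 × 115.9 = 35.77 mGal
Free-air anomaly = 980250.340 − 980278.94 + (35.77) = 7.170 mGal
Bouguer slab correction = 0.04193 × 1.97 × 115.9 = 9.57 mGal
Simple Bouguer anomaly = 7.170 − (9.57) = -2.400 mGal
Complete Bouguer anomaly = -2.400 + 1.01 = -1.390 mGal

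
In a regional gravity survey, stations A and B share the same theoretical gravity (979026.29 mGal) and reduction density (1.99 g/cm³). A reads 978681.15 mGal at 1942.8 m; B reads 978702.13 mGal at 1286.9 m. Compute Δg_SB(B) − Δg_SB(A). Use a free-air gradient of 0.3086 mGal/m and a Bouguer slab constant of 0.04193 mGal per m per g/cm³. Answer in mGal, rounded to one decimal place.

Δg_SB(A) = 978681.15 − 979026.29 + 0.3086×1942.8 − 0.04193×1.99×1942.8 = 92.30 mGal
Δg_SB(B) = 978702.13 − 979026.29 + 0.3086×1286.9 − 0.04193×1.99×1286.9 = -34.40 mGal
Difference = -34.40 − (92.30) = -126.70 mGal

-126.7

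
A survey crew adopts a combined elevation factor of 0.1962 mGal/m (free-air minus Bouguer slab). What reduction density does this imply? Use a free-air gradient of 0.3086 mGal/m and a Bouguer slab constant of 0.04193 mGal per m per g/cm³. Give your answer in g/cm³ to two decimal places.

0.1962 = 0.3086 − 0.04193 × ρ
ρ = (0.3086 − 0.1962) / 0.04193 = 2.68 g/cm³

2.68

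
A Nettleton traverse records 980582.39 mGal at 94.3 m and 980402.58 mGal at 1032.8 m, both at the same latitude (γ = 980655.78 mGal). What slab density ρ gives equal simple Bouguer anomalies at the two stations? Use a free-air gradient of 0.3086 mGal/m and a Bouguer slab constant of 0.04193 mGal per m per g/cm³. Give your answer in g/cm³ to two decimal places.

2.79

Δg_obs = 980402.58 − 980582.39 = -179.81 mGal over Δh = 1032.8 − 94.3 = 938.5 m
Equal Bouguer anomalies ⇒ Δg_obs + (0.3086 − 0.04193ρ)·Δh = 0
0.3086 − 0.04193ρ = −Δg_obs/Δh = 0.19159
ρ = (0.3086 − 0.19159) / 0.04193 = 2.79 g/cm³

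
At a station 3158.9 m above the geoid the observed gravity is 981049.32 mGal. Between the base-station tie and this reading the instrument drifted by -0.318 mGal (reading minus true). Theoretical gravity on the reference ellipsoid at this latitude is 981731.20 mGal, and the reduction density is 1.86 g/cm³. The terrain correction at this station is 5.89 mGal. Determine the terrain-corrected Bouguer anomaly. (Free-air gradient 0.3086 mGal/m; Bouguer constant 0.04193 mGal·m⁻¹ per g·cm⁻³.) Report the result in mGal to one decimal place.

52.8

Drift-corrected reading = 981049.32 − (-0.318) = 981049.638 mGal
Free-air correction = 0.3086 × 3158.9 = 974.84 mGal
Free-air anomaly = 981049.638 − 981731.20 + (974.84) = 293.278 mGal
Bouguer slab correction = 0.04193 × 1.86 × 3158.9 = 246.36 mGal
Simple Bouguer anomaly = 293.278 − (246.36) = 46.918 mGal
Complete Bouguer anomaly = 46.918 + 5.89 = 52.808 mGal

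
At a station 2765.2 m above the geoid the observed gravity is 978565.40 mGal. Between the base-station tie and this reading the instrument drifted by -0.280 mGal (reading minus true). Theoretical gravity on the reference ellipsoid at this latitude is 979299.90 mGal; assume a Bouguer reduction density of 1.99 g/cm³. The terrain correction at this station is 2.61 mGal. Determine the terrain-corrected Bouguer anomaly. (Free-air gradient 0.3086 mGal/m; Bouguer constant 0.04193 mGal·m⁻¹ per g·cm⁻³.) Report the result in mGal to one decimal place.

-109.0

Drift-corrected reading = 978565.40 − (-0.280) = 978565.680 mGal
Free-air correction = 0.3086 × 2765.2 = 853.34 mGal
Free-air anomaly = 978565.680 − 979299.90 + (853.34) = 119.120 mGal
Bouguer slab correction = 0.04193 × 1.99 × 2765.2 = 230.73 mGal
Simple Bouguer anomaly = 119.120 − (230.73) = -111.610 mGal
Complete Bouguer anomaly = -111.610 + 2.61 = -109.000 mGal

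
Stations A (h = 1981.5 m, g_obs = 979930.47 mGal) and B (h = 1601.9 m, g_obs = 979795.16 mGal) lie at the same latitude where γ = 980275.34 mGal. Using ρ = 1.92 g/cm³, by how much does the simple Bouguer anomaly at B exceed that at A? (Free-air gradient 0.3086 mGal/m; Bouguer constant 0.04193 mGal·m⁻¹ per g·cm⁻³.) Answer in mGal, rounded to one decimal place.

Δg_SB(A) = 979930.47 − 980275.34 + 0.3086×1981.5 − 0.04193×1.92×1981.5 = 107.10 mGal
Δg_SB(B) = 979795.16 − 980275.34 + 0.3086×1601.9 − 0.04193×1.92×1601.9 = -114.80 mGal
Difference = -114.80 − (107.10) = -221.90 mGal

-221.9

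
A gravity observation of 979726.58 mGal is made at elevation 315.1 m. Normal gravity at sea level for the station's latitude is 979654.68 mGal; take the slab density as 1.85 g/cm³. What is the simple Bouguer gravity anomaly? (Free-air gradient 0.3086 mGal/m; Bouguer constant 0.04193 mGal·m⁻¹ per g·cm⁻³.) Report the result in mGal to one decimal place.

Free-air correction = 0.3086 × 315.1 = 97.24 mGal
Free-air anomaly = 979726.58 − 979654.68 + (97.24) = 169.14 mGal
Bouguer slab correction = 0.04193 × 1.85 × 315.1 = 24.44 mGal
Simple Bouguer anomaly = 169.14 − (24.44) = 144.70 mGal

144.7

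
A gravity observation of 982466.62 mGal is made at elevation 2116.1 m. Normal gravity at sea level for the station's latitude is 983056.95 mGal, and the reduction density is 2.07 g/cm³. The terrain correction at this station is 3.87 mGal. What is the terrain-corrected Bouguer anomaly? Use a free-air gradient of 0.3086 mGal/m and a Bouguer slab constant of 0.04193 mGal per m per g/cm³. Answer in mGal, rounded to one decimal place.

Free-air correction = 0.3086 × 2116.1 = 653.03 mGal
Free-air anomaly = 982466.62 − 983056.95 + (653.03) = 62.70 mGal
Bouguer slab correction = 0.04193 × 2.07 × 2116.1 = 183.67 mGal
Simple Bouguer anomaly = 62.70 − (183.67) = -120.97 mGal
Complete Bouguer anomaly = -120.97 + 3.87 = -117.10 mGal

-117.1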